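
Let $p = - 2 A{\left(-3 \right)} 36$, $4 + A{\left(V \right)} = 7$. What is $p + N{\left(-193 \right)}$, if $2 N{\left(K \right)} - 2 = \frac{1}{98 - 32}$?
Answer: $- \frac{28379}{132} \approx -214.99$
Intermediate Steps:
$A{\left(V \right)} = 3$ ($A{\left(V \right)} = -4 + 7 = 3$)
$N{\left(K \right)} = \frac{133}{132}$ ($N{\left(K \right)} = 1 + \frac{1}{2 \left(98 - 32\right)} = 1 + \frac{1}{2 \cdot 66} = 1 + \frac{1}{2} \cdot \frac{1}{66} = 1 + \frac{1}{132} = \frac{133}{132}$)
$p = -216$ ($p = \left(-2\right) 3 \cdot 36 = \left(-6\right) 36 = -216$)
$p + N{\left(-193 \right)} = -216 + \frac{133}{132} = - \frac{28379}{132}$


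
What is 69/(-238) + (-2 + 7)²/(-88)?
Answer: -6011/10472 ≈ -0.57401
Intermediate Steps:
69/(-238) + (-2 + 7)²/(-88) = 69*(-1/238) + 5²*(-1/88) = -69/238 + 25*(-1/88) = -69/238 - 25/88 = -6011/10472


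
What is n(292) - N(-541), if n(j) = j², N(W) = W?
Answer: 85805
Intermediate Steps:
n(292) - N(-541) = 292² - 1*(-541) = 85264 + 541 = 85805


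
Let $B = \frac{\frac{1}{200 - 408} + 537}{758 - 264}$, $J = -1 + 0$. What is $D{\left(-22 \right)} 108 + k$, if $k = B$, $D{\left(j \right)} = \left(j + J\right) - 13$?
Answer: $- \frac{399388081}{102752} \approx -3886.9$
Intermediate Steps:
$J = -1$
$D{\left(j \right)} = -14 + j$ ($D{\left(j \right)} = \left(j - 1\right) - 13 = \left(-1 + j\right) - 13 = -14 + j$)
$B = \frac{111695}{102752}$ ($B = \frac{\frac{1}{-208} + 537}{494} = \left(- \frac{1}{208} + 537\right) \frac{1}{494} = \frac{111695}{208} \cdot \frac{1}{494} = \frac{111695}{102752} \approx 1.087$)
$k = \frac{111695}{102752} \approx 1.087$
$D{\left(-22 \right)} 108 + k = \left(-14 - 22\right) 108 + \frac{111695}{102752} = \left(-36\right) 108 + \frac{111695}{102752} = -3888 + \frac{111695}{102752} = - \frac{399388081}{102752}$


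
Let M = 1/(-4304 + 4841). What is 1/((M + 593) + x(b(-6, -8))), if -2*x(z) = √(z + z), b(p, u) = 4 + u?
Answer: 85501677/50702942051 + 288369*I*√2/101405884102 ≈ 0.0016863 + 4.0216e-6*I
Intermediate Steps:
M = 1/537 ≈ 0.0018622
x(z) = -√2*√z/2 (x(z) = -√(z + z)/2 = -√2*√z/2)
1/((M + 593) + x(b(-6, -8))) = 1/((1/537 + 593) - √2*√(4 - 8)/2) = 1/(318442/537 - √2*√(-4)/2) = 1/(318442/537 - √2*2*I/2) = 1/(318442/537 - I*√2)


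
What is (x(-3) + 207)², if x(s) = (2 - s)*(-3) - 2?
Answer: 36100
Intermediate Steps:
x(s) = -8 + 3*s (x(s) = (-6 + 3*s) - 2 = -8 + 3*s)
(x(-3) + 207)² = ((-8 + 3*(-3)) + 207)² = ((-8 - 9) + 207)² = (-17 + 207)² = 190² = 36100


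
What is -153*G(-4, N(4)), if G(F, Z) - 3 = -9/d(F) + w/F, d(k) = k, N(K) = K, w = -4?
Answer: -3825/4 ≈ -956.25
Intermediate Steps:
G(F, Z) = 3 - 13/F (G(F, Z) = 3 + (-9/F - 4/F) = 3 - 13/F)
-153*G(-4, N(4)) = -153*(3 - 13/(-4)) = -153*(3 - 13*(-¼)) = -153*(3 + 13/4) = -153*25/4 = -3825/4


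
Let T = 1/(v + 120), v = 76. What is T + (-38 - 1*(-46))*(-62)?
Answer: -97215/196 ≈ -496.00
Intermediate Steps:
T = 1/196 (T = 1/(76 + 120) = 1/196 ≈ 0.0051020)
T + (-38 - 1*(-46))*(-62) = 1/196 + (-38 - 1*(-46))*(-62) = 1/196 + (-38 + 46)*(-62) = 1/196 + 8*(-62) = 1/196 - 496 = -97215/196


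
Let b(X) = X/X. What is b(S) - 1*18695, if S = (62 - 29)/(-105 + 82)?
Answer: -18694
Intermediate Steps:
S = -33/23 (S = 33/(-23) = 33*(-1/23) = -33/23 ≈ -1.4348)
b(X) = 1
b(S) - 1*18695 = 1 - 1*18695 = 1 - 18695 = -18694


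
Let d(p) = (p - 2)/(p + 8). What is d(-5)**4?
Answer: 2401/81 ≈ 29.642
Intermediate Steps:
d(p) = (-2 + p)/(8 + p)
d(-5)**4 = ((-2 - 5)/(8 - 5))**4 = (-7/3)**4 = 2401/81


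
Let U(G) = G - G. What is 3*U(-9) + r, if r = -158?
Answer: -158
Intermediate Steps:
U(G) = 0
3*U(-9) + r = 3*0 - 158 = 0 - 158 = -158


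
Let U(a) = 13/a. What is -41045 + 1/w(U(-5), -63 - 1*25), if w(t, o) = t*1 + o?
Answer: -18593390/453 ≈ -41045.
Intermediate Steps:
w(t, o) = o + t (w(t, o) = t + o = o + t)
-41045 + 1/w(U(-5), -63 - 1*25) = -41045 + 1/((-63 - 1*25) + 13/(-5)) = -41045 + 1/((-63 - 25) + 13*(-1/5)) = -41045 + 1/(-88 - 13/5) = -41045 + 1/(-453/5) = -41045 - 5/453 = -18593390/453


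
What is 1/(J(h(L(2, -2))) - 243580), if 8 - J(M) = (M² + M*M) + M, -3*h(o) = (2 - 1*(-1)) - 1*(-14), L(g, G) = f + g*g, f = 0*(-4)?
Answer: -9/2192675 ≈ -4.1046e-6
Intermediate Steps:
f = 0
L(g, G) = g² (L(g, G) = 0 + g*g = 0 + g² = g²)
h(o) = -17/3 (h(o) = -((2 - 1*(-1)) - 1*(-14))/3 = -((2 + 1) + 14)/3 = -(3 + 14)/3 = -⅓*17 = -17/3)
J(M) = 8 - M - 2*M² (J(M) = 8 - ((M² + M*M) + M) = 8 - ((M² + M²) + M) = 8 - (2*M² + M) = 8 - (M + 2*M²) = 8 + (-M - 2*M²) = 8 - M - 2*M²)
1/(J(h(L(2, -2))) - 243580) = 1/((8 - 1*(-17/3) - 2*(-17/3)²) - 243580) = 1/((8 + 17/3 - 2*289/9) - 243580) = 1/((8 + 17/3 - 578/9) - 243580) = 1/(-455/9 - 243580) = 1/(-2192675/9) = -9/2192675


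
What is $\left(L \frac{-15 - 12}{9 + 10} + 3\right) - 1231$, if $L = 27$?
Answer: $- \frac{24061}{19} \approx -1266.4$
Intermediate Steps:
$\left(L \frac{-15 - 12}{9 + 10} + 3\right) - 1231 = \left(27 \frac{-15 - 12}{9 + 10} + 3\right) - 1231 = \left(27 \left(- \frac{27}{19}\right) + 3\right) - 1231 = \left(- \frac{729}{19} + 3\right) - 1231 = - \frac{672}{19} - 1231 = - \frac{24061}{19}$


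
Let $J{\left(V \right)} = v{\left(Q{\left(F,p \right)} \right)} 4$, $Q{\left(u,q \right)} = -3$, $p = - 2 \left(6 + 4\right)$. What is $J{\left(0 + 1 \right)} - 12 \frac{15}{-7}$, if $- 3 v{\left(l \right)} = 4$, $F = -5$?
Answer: $\frac{428}{21} \approx 20.381$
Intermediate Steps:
$p = -20$ ($p = \left(-2\right) 10 = -20$)
$v{\left(l \right)} = - \frac{4}{3}$ ($v{\left(l \right)} = \left(- \frac{1}{3}\right) 4 = - \frac{4}{3}$)
$J{\left(V \right)} = - \frac{16}{3}$ ($J{\left(V \right)} = \left(- \frac{4}{3}\right) 4 = - \frac{16}{3}$)
$J{\left(0 + 1 \right)} - 12 \frac{15}{-7} = - \frac{16}{3} - 12 \frac{15}{-7} = - \frac{16}{3} - 12 \cdot 15 \left(- \frac{1}{7}\right) = - \frac{16}{3} - - \frac{180}{7} = - \frac{16}{3} + \frac{180}{7} = \frac{428}{21}$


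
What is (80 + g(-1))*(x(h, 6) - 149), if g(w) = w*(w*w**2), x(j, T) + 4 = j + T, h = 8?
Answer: -11259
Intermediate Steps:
x(j, T) = -4 + T + j (x(j, T) = -4 + (j + T) = -4 + (T + j) = -4 + T + j)
g(w) = w**4 (g(w) = w*w**3 = w**4)
(80 + g(-1))*(x(h, 6) - 149) = (80 + (-1)**4)*((-4 + 6 + 8) - 149) = (80 + 1)*(10 - 149) = 81*(-139) = -11259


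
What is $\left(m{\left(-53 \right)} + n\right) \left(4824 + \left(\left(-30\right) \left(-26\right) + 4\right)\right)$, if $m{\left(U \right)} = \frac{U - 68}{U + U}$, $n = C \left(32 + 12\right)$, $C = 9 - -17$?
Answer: $\frac{340363540}{53} \approx 6.422 \cdot 10^{6}$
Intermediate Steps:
$C = 26$ ($C = 9 + 17 = 26$)
$n = 1144$ ($n = 26 \left(32 + 12\right) = 26 \cdot 44 = 1144$)
$m{\left(U \right)} = \frac{-68 + U}{2 U}$
$\left(m{\left(-53 \right)} + n\right) \left(4824 + \left(\left(-30\right) \left(-26\right) + 4\right)\right) = \left(\frac{-68 - 53}{2 \left(-53\right)} + 1144\right) \left(4824 + \left(\left(-30\right) \left(-26\right) + 4\right)\right) = \left(\frac{1}{2} \left(- \frac{1}{53}\right) \left(-121\right) + 1144\right) \left(4824 + \left(780 + 4\right)\right) = \left(\frac{121}{106} + 1144\right) \left(4824 + 784\right) = \frac{121385}{106} \cdot 5608 = \frac{340363540}{53}$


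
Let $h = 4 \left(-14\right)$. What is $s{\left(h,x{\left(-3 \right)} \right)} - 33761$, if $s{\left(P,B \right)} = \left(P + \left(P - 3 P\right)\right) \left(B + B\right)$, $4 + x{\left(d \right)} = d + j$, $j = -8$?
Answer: $-35441$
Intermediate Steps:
$h = -56$
$x{\left(d \right)} = -12 + d$ ($x{\left(d \right)} = -4 + \left(d - 8\right) = -4 + \left(-8 + d\right) = -12 + d$)
$s{\left(P,B \right)} = - 2 B P$ ($s{\left(P,B \right)} = \left(P - 2 P\right) 2 B = - P 2 B = - 2 B P$)
$s{\left(h,x{\left(-3 \right)} \right)} - 33761 = \left(-2\right) \left(-12 - 3\right) \left(-56\right) - 33761 = \left(-2\right) \left(-15\right) \left(-56\right) - 33761 = -1680 - 33761 = -35441$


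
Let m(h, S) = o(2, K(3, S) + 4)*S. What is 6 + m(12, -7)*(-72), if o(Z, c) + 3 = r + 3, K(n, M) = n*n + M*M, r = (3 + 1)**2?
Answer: 8070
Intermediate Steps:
r = 16 (r = 4**2 = 16)
K(n, M) = M**2 + n**2 (K(n, M) = n**2 + M**2 = M**2 + n**2)
o(Z, c) = 16 (o(Z, c) = -3 + (16 + 3) = -3 + 19 = 16)
m(h, S) = 16*S
6 + m(12, -7)*(-72) = 6 + (16*(-7))*(-72) = 6 - 112*(-72) = 6 + 8064 = 8070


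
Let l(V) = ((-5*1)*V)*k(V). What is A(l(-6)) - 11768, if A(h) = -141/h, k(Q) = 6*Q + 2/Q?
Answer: -12826979/1090 ≈ -11768.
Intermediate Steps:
k(Q) = 2/Q + 6*Q
l(V) = -5*V*(2/V + 6*V) (l(V) = ((-5*1)*V)*(2/V + 6*V) = (-5*V)*(2/V + 6*V) = -5*V*(2/V + 6*V))
A(l(-6)) - 11768 = -141/(-10 - 30*(-6)**2) - 11768 = -141/(-10 - 30*36) - 11768 = -141/(-10 - 1080) - 11768 = -141/(-1090) - 11768 = -141*(-1/1090) - 11768 = 141/1090 - 11768 = -12826979/1090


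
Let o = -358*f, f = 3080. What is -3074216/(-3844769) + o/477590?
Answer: -277118127072/183622322671 ≈ -1.5092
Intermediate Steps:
o = -1102640 (o = -358*3080 = -1102640)
-3074216/(-3844769) + o/477590 = -3074216/(-3844769) - 1102640/477590 = -3074216*(-1/3844769) - 1102640*1/477590 = 3074216/3844769 - 110264/47759 = -277118127072/183622322671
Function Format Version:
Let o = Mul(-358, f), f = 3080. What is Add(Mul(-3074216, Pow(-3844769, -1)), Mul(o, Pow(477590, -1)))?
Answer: Rational(-277118127072, 183622322671) ≈ -1.5092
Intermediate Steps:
o = -1102640 (o = Mul(-358, 3080) = -1102640)
Add(Mul(-3074216, Pow(-3844769, -1)), Mul(o, Pow(477590, -1))) = Add(Mul(-3074216, Pow(-3844769, -1)), Mul(-1102640, Pow(477590, -1))) = Add(Mul(-3074216, Rational(-1, 3844769)), Mul(-1102640, Rational(1, 477590))) = Add(Rational(3074216, 3844769), Rational(-110264, 47759)) = Rational(-277118127072, 183622322671)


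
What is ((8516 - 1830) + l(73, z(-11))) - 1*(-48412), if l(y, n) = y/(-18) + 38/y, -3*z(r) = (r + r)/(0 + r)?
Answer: 72394127/1314 ≈ 55094.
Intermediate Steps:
z(r) = -⅔ (z(r) = -(r + r)/(3*(0 + r)) = -2*r/(3*r) = -⅓*2 = -⅔)
l(y, n) = 38/y - y/18 (l(y, n) = y*(-1/18) + 38/y = -y/18 + 38/y = 38/y - y/18)
((8516 - 1830) + l(73, z(-11))) - 1*(-48412) = ((8516 - 1830) + (38/73 - 1/18*73)) - 1*(-48412) = (6686 + (38*(1/73) - 73/18)) + 48412 = (6686 + (38/73 - 73/18)) + 48412 = (6686 - 4645/1314) + 48412 = 8780759/1314 + 48412 = 72394127/1314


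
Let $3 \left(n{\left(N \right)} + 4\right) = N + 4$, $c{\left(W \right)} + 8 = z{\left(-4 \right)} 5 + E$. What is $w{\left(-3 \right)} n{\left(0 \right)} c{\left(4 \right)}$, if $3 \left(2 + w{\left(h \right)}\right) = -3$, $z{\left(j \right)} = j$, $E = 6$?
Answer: $-176$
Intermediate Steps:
$c{\left(W \right)} = -22$ ($c{\left(W \right)} = -8 + \left(\left(-4\right) 5 + 6\right) = -8 + \left(-20 + 6\right) = -8 - 14 = -22$)
$n{\left(N \right)} = - \frac{8}{3} + \frac{N}{3}$ ($n{\left(N \right)} = -4 + \frac{N + 4}{3} = -4 + \frac{4 + N}{3} = -4 + \left(\frac{4}{3} + \frac{N}{3}\right) = - \frac{8}{3} + \frac{N}{3}$)
$w{\left(h \right)} = -3$ ($w{\left(h \right)} = -2 + \frac{1}{3} \left(-3\right) = -2 - 1 = -3$)
$w{\left(-3 \right)} n{\left(0 \right)} c{\left(4 \right)} = - 3 \left(- \frac{8}{3} + \frac{1}{3} \cdot 0\right) \left(-22\right) = - 3 \left(- \frac{8}{3} + 0\right) \left(-22\right) = \left(-3\right) \left(- \frac{8}{3}\right) \left(-22\right) = 8 \left(-22\right) = -176$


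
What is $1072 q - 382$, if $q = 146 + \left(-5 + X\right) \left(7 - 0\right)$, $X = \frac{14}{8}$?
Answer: $131742$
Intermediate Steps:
$X = \frac{7}{4}$ ($X = 14 \cdot \frac{1}{8} = \frac{7}{4} \approx 1.75$)
$q = \frac{493}{4}$ ($q = 146 + \left(-5 + \frac{7}{4}\right) \left(7 - 0\right) = 146 - \frac{13 \left(7 + 0\right)}{4} = 146 - \frac{91}{4} = \frac{493}{4} \approx 123.25$)
$1072 q - 382 = 1072 \cdot \frac{493}{4} - 382 = 132124 - 382 = 131742$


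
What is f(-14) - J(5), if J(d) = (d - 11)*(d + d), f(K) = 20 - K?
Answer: 94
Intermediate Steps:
J(d) = 2*d*(-11 + d) (J(d) = (-11 + d)*(2*d) = 2*d*(-11 + d))
f(-14) - J(5) = (20 - 1*(-14)) - 2*5*(-11 + 5) = (20 + 14) - 2*5*(-6) = 34 - 1*(-60) = 34 + 60 = 94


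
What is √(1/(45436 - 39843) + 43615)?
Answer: 2*√341087281682/5593 ≈ 208.84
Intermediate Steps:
√(1/(45436 - 39843) + 43615) = √(1/5593 + 43615) = √(243938696/5593) = 2*√341087281682/5593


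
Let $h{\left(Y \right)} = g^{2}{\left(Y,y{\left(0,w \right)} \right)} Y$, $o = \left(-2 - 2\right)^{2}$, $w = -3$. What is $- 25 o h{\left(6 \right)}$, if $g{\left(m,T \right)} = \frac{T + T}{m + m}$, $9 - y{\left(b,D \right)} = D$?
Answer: $-9600$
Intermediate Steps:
$y{\left(b,D \right)} = 9 - D$
$o = 16$ ($o = \left(-4\right)^{2} = 16$)
$g{\left(m,T \right)} = \frac{T}{m}$ ($g{\left(m,T \right)} = \frac{2 T}{2 m} = 2 T \frac{1}{2 m} = \frac{T}{m}$)
$h{\left(Y \right)} = \frac{144}{Y}$ ($h{\left(Y \right)} = \left(\frac{9 - -3}{Y}\right)^{2} Y = \left(\frac{9 + 3}{Y}\right)^{2} Y = \left(\frac{12}{Y}\right)^{2} Y = \frac{144}{Y^{2}} Y = \frac{144}{Y}$)
$- 25 o h{\left(6 \right)} = \left(-25\right) 16 \cdot \frac{144}{6} = - 400 \cdot 144 \cdot \frac{1}{6} = \left(-400\right) 24 = -9600$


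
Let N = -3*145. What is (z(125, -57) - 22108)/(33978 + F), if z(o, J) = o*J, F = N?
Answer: -29233/33543 ≈ -0.87151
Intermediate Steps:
N = -435
F = -435
z(o, J) = J*o
(z(125, -57) - 22108)/(33978 + F) = (-57*125 - 22108)/(33978 - 435) = (-7125 - 22108)/33543 = -29233*1/33543 = -29233/33543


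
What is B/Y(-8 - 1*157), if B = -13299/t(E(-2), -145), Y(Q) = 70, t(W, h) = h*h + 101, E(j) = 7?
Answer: -4433/492940 ≈ -0.0089930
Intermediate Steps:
t(W, h) = 101 + h² (t(W, h) = h² + 101 = 101 + h²)
B = -4433/7042 (B = -13299/(101 + (-145)²) = -13299/(101 + 21025) = -13299/21126 = -13299*1/21126 = -4433/7042 ≈ -0.62951)
B/Y(-8 - 1*157) = -4433/7042/70 = -4433/7042*1/70 = -4433/492940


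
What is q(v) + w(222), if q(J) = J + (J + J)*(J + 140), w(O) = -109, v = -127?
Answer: -3538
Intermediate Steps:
q(J) = J + 2*J*(140 + J) (q(J) = J + (2*J)*(140 + J) = J + 2*J*(140 + J))
q(v) + w(222) = -127*(281 + 2*(-127)) - 109 = -127*(281 - 254) - 109 = -127*27 - 109 = -3429 - 109 = -3538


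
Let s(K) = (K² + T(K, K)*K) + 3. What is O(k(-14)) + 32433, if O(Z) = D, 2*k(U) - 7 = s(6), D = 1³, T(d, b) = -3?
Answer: 32434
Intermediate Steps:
s(K) = 3 + K² - 3*K (s(K) = (K² - 3*K) + 3 = 3 + K² - 3*K)
D = 1
k(U) = 14 (k(U) = 7/2 + (3 + 6² - 3*6)/2 = 7/2 + (3 + 36 - 18)/2 = 7/2 + (½)*21 = 7/2 + 21/2 = 14)
O(Z) = 1
O(k(-14)) + 32433 = 1 + 32433 = 32434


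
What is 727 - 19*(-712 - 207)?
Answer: 18188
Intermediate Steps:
727 - 19*(-712 - 207) = 727 - 19*(-919) = 727 + 17461 = 18188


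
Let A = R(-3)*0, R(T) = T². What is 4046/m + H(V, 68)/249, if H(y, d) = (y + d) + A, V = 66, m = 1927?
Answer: 1265672/479823 ≈ 2.6378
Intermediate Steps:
A = 0 (A = (-3)²*0 = 9*0 = 0)
H(y, d) = d + y (H(y, d) = (y + d) + 0 = (d + y) + 0 = d + y)
4046/m + H(V, 68)/249 = 4046/1927 + (68 + 66)/249 = 4046*(1/1927) + 134*(1/249) = 4046/1927 + 134/249 = 1265672/479823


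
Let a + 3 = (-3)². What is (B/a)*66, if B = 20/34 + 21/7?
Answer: 671/17 ≈ 39.471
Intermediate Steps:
a = 6 (a = -3 + (-3)² = -3 + 9 = 6)
B = 61/17 (B = 20*(1/34) + 21*(⅐) = 10/17 + 3 = 61/17 ≈ 3.5882)
(B/a)*66 = ((61/17)/6)*66 = ((61/17)*(⅙))*66 = (61/102)*66 = 671/17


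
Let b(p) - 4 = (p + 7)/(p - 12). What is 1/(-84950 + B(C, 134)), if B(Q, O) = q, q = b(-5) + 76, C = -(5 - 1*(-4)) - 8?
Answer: -17/1442792 ≈ -1.1783e-5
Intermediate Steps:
b(p) = 4 + (7 + p)/(-12 + p) (b(p) = 4 + (p + 7)/(p - 12) = 4 + (7 + p)/(-12 + p))
C = -17 (C = -(5 + 4) - 8 = -1*9 - 8 = -9 - 8 = -17)
q = 1358/17 (q = (-41 + 5*(-5))/(-12 - 5) + 76 = (-41 - 25)/(-17) + 76 = -1/17*(-66) + 76 = 66/17 + 76 = 1358/17 ≈ 79.882)
B(Q, O) = 1358/17
1/(-84950 + B(C, 134)) = 1/(-84950 + 1358/17) = 1/(-1442792/17) = -17/1442792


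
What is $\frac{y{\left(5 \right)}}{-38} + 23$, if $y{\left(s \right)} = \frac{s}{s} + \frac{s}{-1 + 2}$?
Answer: $\frac{434}{19} \approx 22.842$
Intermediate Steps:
$y{\left(s \right)} = 1 + s$ ($y{\left(s \right)} = 1 + \frac{s}{1} = 1 + s 1 = 1 + s$)
$\frac{y{\left(5 \right)}}{-38} + 23 = \frac{1 + 5}{-38} + 23 = 6 \left(- \frac{1}{38}\right) + 23 = - \frac{3}{19} + 23 = \frac{434}{19}$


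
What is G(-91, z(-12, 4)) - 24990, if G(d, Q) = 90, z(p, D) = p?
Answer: -24900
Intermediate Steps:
G(-91, z(-12, 4)) - 24990 = 90 - 24990 = -24900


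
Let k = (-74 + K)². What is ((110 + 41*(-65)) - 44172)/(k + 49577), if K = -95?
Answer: -46727/78138 ≈ -0.59801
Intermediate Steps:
k = 28561 (k = (-74 - 95)² = (-169)² = 28561)
((110 + 41*(-65)) - 44172)/(k + 49577) = ((110 + 41*(-65)) - 44172)/(28561 + 49577) = ((110 - 2665) - 44172)/78138 = (-2555 - 44172)*(1/78138) = -46727*1/78138 = -46727/78138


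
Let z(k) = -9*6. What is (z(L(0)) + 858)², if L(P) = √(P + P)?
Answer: 646416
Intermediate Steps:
L(P) = √2*√P (L(P) = √(2*P) = √2*√P)
z(k) = -54
(z(L(0)) + 858)² = (-54 + 858)² = 804² = 646416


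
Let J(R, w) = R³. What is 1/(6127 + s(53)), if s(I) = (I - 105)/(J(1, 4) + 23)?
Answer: 6/36749 ≈ 0.00016327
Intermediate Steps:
s(I) = -35/8 + I/24 (s(I) = (I - 105)/(1³ + 23) = (-105 + I)/(1 + 23) = (-105 + I)/24 = (-105 + I)*(1/24) = -35/8 + I/24)
1/(6127 + s(53)) = 1/(6127 + (-35/8 + (1/24)*53)) = 1/(6127 + (-35/8 + 53/24)) = 1/(6127 - 13/6) = 1/(36749/6) = 6/36749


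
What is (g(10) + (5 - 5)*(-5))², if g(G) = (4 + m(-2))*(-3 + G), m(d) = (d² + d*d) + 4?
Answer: 12544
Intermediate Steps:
m(d) = 4 + 2*d² (m(d) = (d² + d²) + 4 = 2*d² + 4 = 4 + 2*d²)
g(G) = -48 + 16*G (g(G) = (4 + (4 + 2*(-2)²))*(-3 + G) = (4 + (4 + 2*4))*(-3 + G) = (4 + (4 + 8))*(-3 + G) = (4 + 12)*(-3 + G) = 16*(-3 + G) = -48 + 16*G)
(g(10) + (5 - 5)*(-5))² = ((-48 + 16*10) + (5 - 5)*(-5))² = ((-48 + 160) + 0*(-5))² = (112 + 0)² = 112² = 12544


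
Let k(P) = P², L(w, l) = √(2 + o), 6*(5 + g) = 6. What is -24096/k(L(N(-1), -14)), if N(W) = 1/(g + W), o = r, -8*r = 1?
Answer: -64256/5 ≈ -12851.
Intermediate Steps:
r = -⅛ (r = -⅛*1 = -⅛ ≈ -0.12500)
g = -4 (g = -5 + (⅙)*6 = -5 + 1 = -4)
o = -⅛ ≈ -0.12500
N(W) = 1/(-4 + W)
L(w, l) = √30/4 (L(w, l) = √(2 - ⅛) = √(15/8) = √30/4)
-24096/k(L(N(-1), -14)) = -24096/((√30/4)²) = -24096/15/8 = -24096*8/15 = -64256/5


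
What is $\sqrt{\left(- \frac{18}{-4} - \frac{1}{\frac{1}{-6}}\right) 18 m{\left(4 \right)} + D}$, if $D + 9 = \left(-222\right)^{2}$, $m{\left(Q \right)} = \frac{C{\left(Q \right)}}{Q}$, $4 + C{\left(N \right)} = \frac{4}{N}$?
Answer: $\frac{3 \sqrt{21837}}{2} \approx 221.66$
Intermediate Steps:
$C{\left(N \right)} = -4 + \frac{4}{N}$
$m{\left(Q \right)} = \frac{-4 + \frac{4}{Q}}{Q}$
$D = 49275$ ($D = -9 + \left(-222\right)^{2} = -9 + 49284 = 49275$)
$\sqrt{\left(- \frac{18}{-4} - \frac{1}{\frac{1}{-6}}\right) 18 m{\left(4 \right)} + D} = \sqrt{\left(- \frac{18}{-4} - \frac{1}{\frac{1}{-6}}\right) 18 \frac{4 \left(1 - 4\right)}{16} + 49275} = \sqrt{\left(\left(-18\right) \left(- \frac{1}{4}\right) - \frac{1}{- \frac{1}{6}}\right) 18 \cdot 4 \cdot \frac{1}{16} \left(1 - 4\right) + 49275} = \sqrt{\left(\frac{9}{2} - -6\right) 18 \cdot 4 \cdot \frac{1}{16} \left(-3\right) + 49275} = \sqrt{\left(\frac{9}{2} + 6\right) 18 \left(- \frac{3}{4}\right) + 49275} = \sqrt{\frac{21}{2} \cdot 18 \left(- \frac{3}{4}\right) + 49275} = \sqrt{189 \left(- \frac{3}{4}\right) + 49275} = \sqrt{- \frac{567}{4} + 49275} = \sqrt{\frac{196533}{4}} = \frac{3 \sqrt{21837}}{2}$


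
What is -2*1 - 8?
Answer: -10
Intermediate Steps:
-2*1 - 8 = -2 - 8 = -10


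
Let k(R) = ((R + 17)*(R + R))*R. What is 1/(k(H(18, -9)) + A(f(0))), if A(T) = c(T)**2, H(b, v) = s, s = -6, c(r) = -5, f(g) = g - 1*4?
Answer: 1/817 ≈ 0.0012240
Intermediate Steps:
f(g) = -4 + g (f(g) = g - 4 = -4 + g)
H(b, v) = -6
A(T) = 25 (A(T) = (-5)**2 = 25)
k(R) = 2*R**2*(17 + R) (k(R) = ((17 + R)*(2*R))*R = (2*R*(17 + R))*R = 2*R**2*(17 + R))
1/(k(H(18, -9)) + A(f(0))) = 1/(2*(-6)**2*(17 - 6) + 25) = 1/(2*36*11 + 25) = 1/(792 + 25) = 1/817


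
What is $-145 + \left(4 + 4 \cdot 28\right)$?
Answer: $-29$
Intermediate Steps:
$-145 + \left(4 + 4 \cdot 28\right) = -145 + \left(4 + 112\right) = -145 + 116 = -29$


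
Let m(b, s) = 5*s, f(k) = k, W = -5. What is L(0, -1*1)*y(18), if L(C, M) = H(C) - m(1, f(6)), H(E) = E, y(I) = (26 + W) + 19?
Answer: -1200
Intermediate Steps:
y(I) = 40 (y(I) = (26 - 5) + 19 = 21 + 19 = 40)
L(C, M) = -30 + C (L(C, M) = C - 5*6 = C - 1*30 = C - 30 = -30 + C)
L(0, -1*1)*y(18) = (-30 + 0)*40 = -30*40 = -1200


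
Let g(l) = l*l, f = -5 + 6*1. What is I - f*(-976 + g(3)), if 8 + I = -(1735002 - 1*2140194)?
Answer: 406151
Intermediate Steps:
f = 1 (f = -5 + 6 = 1)
g(l) = l**2
I = 405184 (I = -8 - (1735002 - 1*2140194) = -8 - (1735002 - 2140194) = -8 - 1*(-405192) = -8 + 405192 = 405184)
I - f*(-976 + g(3)) = 405184 - (-976 + 3**2) = 405184 - (-976 + 9) = 405184 - (-967) = 405184 - 1*(-967) = 405184 + 967 = 406151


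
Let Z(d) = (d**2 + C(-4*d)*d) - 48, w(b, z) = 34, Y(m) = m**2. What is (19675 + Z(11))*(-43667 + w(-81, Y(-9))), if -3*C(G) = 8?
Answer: -2581153748/3 ≈ -8.6038e+8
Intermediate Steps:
C(G) = -8/3 (C(G) = -1/3*8 = -8/3)
Z(d) = -48 + d**2 - 8*d/3 (Z(d) = (d**2 - 8*d/3) - 48 = -48 + d**2 - 8*d/3)
(19675 + Z(11))*(-43667 + w(-81, Y(-9))) = (19675 + (-48 + 11**2 - 8/3*11))*(-43667 + 34) = (19675 + (-48 + 121 - 88/3))*(-43633) = (19675 + 131/3)*(-43633) = (59156/3)*(-43633) = -2581153748/3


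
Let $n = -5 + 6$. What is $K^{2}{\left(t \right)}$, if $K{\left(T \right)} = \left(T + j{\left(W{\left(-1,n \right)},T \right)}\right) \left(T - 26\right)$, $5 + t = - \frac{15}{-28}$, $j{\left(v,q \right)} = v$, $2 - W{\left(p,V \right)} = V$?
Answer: $\frac{6846073081}{614656} \approx 11138.0$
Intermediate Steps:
$n = 1$
$W{\left(p,V \right)} = 2 - V$
$t = - \frac{125}{28}$ ($t = -5 - \frac{15}{-28} = -5 - - \frac{15}{28} = -5 + \frac{15}{28} = - \frac{125}{28} \approx -4.4643$)
$K{\left(T \right)} = \left(1 + T\right) \left(-26 + T\right)$ ($K{\left(T \right)} = \left(T + \left(2 - 1\right)\right) \left(T - 26\right) = \left(T + \left(2 - 1\right)\right) \left(-26 + T\right) = \left(T + 1\right) \left(-26 + T\right) = \left(1 + T\right) \left(-26 + T\right)$)
$K^{2}{\left(t \right)} = \left(-26 + \left(- \frac{125}{28}\right)^{2} - - \frac{3125}{28}\right)^{2} = \left(-26 + \frac{15625}{784} + \frac{3125}{28}\right)^{2} = \left(\frac{82741}{784}\right)^{2} = \frac{6846073081}{614656}$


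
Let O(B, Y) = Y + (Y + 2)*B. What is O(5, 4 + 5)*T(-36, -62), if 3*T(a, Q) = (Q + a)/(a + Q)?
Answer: 64/3 ≈ 21.333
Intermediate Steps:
T(a, Q) = ⅓ (T(a, Q) = ((Q + a)/(a + Q))/3 = ((Q + a)/(Q + a))/3 = (⅓)*1 = ⅓)
O(B, Y) = Y + B*(2 + Y) (O(B, Y) = Y + (2 + Y)*B = Y + B*(2 + Y))
O(5, 4 + 5)*T(-36, -62) = ((4 + 5) + 2*5 + 5*(4 + 5))*(⅓) = (9 + 10 + 5*9)*(⅓) = (9 + 10 + 45)*(⅓) = 64*(⅓) = 64/3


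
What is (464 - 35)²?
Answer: 184041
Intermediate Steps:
(464 - 35)² = 429² = 184041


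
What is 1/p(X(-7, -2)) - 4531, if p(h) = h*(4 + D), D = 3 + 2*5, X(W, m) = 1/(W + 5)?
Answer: -77029/17 ≈ -4531.1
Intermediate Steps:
X(W, m) = 1/(5 + W)
D = 13 (D = 3 + 10 = 13)
p(h) = 17*h (p(h) = h*(4 + 13) = h*17 = 17*h)
1/p(X(-7, -2)) - 4531 = 1/(17/(5 - 7)) - 4531 = 1/(17/(-2)) - 4531 = 1/(17*(-½)) - 4531 = 1/(-17/2) - 4531 = -2/17 - 4531 = -77029/17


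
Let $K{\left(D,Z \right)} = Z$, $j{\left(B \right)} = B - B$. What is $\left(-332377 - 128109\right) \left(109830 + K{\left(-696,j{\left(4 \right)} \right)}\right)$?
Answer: $-50575177380$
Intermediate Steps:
$j{\left(B \right)} = 0$
$\left(-332377 - 128109\right) \left(109830 + K{\left(-696,j{\left(4 \right)} \right)}\right) = \left(-332377 - 128109\right) \left(109830 + 0\right) = \left(-460486\right) 109830 = -50575177380$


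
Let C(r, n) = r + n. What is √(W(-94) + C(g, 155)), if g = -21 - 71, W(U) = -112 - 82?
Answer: I*√131 ≈ 11.446*I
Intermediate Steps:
W(U) = -194
g = -92
C(r, n) = n + r
√(W(-94) + C(g, 155)) = √(-194 + (155 - 92)) = √(-194 + 63) = √(-131) = I*√131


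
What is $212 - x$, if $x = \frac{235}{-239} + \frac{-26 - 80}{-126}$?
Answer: $\frac{3194222}{15057} \approx 212.14$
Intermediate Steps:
$x = - \frac{2138}{15057}$ ($x = 235 \left(- \frac{1}{239}\right) + \left(-26 - 80\right) \left(- \frac{1}{126}\right) = - \frac{235}{239} - - \frac{53}{63} = - \frac{235}{239} + \frac{53}{63} = - \frac{2138}{15057} \approx -0.14199$)
$212 - x = 212 - - \frac{2138}{15057} = 212 + \frac{2138}{15057} = \frac{3194222}{15057}$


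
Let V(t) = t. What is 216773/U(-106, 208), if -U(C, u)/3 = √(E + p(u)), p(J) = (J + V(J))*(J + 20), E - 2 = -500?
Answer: -216773*√3774/56610 ≈ -235.24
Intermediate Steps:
E = -498 (E = 2 - 500 = -498)
p(J) = 2*J*(20 + J) (p(J) = (J + J)*(J + 20) = (2*J)*(20 + J) = 2*J*(20 + J))
U(C, u) = -3*√(-498 + 2*u*(20 + u))
216773/U(-106, 208) = 216773/((-3*√(-498 + 2*208² + 40*208))) = 216773/((-3*√(-498 + 2*43264 + 8320))) = 216773/((-3*√(-498 + 86528 + 8320))) = 216773/((-15*√3774)) = 216773*(-√3774/56610) = -216773*√3774/56610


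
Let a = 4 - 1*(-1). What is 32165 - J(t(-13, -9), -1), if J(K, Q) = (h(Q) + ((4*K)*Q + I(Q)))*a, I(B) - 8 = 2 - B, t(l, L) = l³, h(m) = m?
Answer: -11825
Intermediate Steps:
a = 5 (a = 4 + 1 = 5)
I(B) = 10 - B (I(B) = 8 + (2 - B) = 10 - B)
J(K, Q) = 50 + 20*K*Q (J(K, Q) = (Q + ((4*K)*Q + (10 - Q)))*5 = (Q + (4*K*Q + (10 - Q)))*5 = (Q + (10 - Q + 4*K*Q))*5 = (10 + 4*K*Q)*5 = 50 + 20*K*Q)
32165 - J(t(-13, -9), -1) = 32165 - (50 + 20*(-13)³*(-1)) = 32165 - (50 + 20*(-2197)*(-1)) = 32165 - (50 + 43940) = 32165 - 1*43990 = 32165 - 43990 = -11825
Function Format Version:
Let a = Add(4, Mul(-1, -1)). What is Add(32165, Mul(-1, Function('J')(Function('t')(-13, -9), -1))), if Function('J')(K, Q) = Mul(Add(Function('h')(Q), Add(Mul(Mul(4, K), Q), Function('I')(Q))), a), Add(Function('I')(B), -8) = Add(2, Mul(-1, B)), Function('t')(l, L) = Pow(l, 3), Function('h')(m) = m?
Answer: -11825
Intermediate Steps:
a = 5 (a = Add(4, 1) = 5)
Function('I')(B) = Add(10, Mul(-1, B)) (Function('I')(B) = Add(8, Add(2, Mul(-1, B))) = Add(10, Mul(-1, B)))
Function('J')(K, Q) = Add(50, Mul(20, K, Q)) (Function('J')(K, Q) = Mul(Add(Q, Add(Mul(Mul(4, K), Q), Add(10, Mul(-1, Q)))), 5) = Mul(Add(Q, Add(Mul(4, K, Q), Add(10, Mul(-1, Q)))), 5) = Mul(Add(Q, Add(10, Mul(-1, Q), Mul(4, K, Q))), 5) = Mul(Add(10, Mul(4, K, Q)), 5) = Add(50, Mul(20, K, Q)))
Add(32165, Mul(-1, Function('J')(Function('t')(-13, -9), -1))) = Add(32165, Mul(-1, Add(50, Mul(20, Pow(-13, 3), -1)))) = Add(32165, Mul(-1, Add(50, Mul(20, -2197, -1)))) = Add(32165, Mul(-1, Add(50, 43940))) = Add(32165, Mul(-1, 43990)) = Add(32165, -43990) = -11825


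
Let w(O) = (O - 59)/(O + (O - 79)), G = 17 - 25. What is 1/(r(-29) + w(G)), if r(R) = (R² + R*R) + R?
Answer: 95/157102 ≈ 0.00060470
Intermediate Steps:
G = -8
w(O) = (-59 + O)/(-79 + 2*O) (w(O) = (-59 + O)/(O + (-79 + O)) = (-59 + O)/(-79 + 2*O))
r(R) = R + 2*R² (r(R) = (R² + R²) + R = 2*R² + R = R + 2*R²)
1/(r(-29) + w(G)) = 1/(-29*(1 + 2*(-29)) + (-59 - 8)/(-79 + 2*(-8))) = 1/(-29*(1 - 58) - 67/(-79 - 16)) = 1/(-29*(-57) - 67/(-95)) = 1/(1653 - 1/95*(-67)) = 1/(1653 + 67/95) = 1/(157102/95) = 95/157102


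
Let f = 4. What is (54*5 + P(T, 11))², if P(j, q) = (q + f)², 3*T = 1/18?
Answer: 245025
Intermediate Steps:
T = 1/54 (T = (⅓)/18 = (⅓)*(1/18) = 1/54 ≈ 0.018519)
P(j, q) = (4 + q)² (P(j, q) = (q + 4)² = (4 + q)²)
(54*5 + P(T, 11))² = (54*5 + (4 + 11)²)² = (270 + 15²)² = (270 + 225)² = 495² = 245025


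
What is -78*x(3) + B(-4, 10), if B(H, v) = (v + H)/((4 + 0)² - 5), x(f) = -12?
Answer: 10302/11 ≈ 936.54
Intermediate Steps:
B(H, v) = H/11 + v/11 (B(H, v) = (H + v)/(4² - 5) = (H + v)/(16 - 5) = (H + v)/11 = (H + v)*(1/11) = H/11 + v/11)
-78*x(3) + B(-4, 10) = -78*(-12) + ((1/11)*(-4) + (1/11)*10) = 936 + (-4/11 + 10/11) = 936 + 6/11 = 10302/11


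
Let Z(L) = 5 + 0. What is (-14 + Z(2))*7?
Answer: -63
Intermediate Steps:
Z(L) = 5
(-14 + Z(2))*7 = (-14 + 5)*7 = -9*7 = -63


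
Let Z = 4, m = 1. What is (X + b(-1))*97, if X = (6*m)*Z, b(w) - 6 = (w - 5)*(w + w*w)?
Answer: 2910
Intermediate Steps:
b(w) = 6 + (-5 + w)*(w + w²) (b(w) = 6 + (w - 5)*(w + w*w) = 6 + (-5 + w)*(w + w²))
X = 24 (X = (6*1)*4 = 6*4 = 24)
(X + b(-1))*97 = (24 + (6 + (-1)³ - 5*(-1) - 4*(-1)²))*97 = (24 + (6 - 1 + 5 - 4*1))*97 = (24 + (6 - 1 + 5 - 4))*97 = (24 + 6)*97 = 30*97 = 2910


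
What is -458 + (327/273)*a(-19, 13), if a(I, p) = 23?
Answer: -39171/91 ≈ -430.45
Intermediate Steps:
-458 + (327/273)*a(-19, 13) = -458 + (327/273)*23 = -458 + (327*(1/273))*23 = -458 + (109/91)*23 = -458 + 2507/91 = -39171/91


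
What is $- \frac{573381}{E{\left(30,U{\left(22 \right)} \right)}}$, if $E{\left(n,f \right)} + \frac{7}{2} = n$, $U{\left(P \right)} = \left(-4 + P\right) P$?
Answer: $- \frac{1146762}{53} \approx -21637.0$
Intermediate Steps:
$U{\left(P \right)} = P \left(-4 + P\right)$
$E{\left(n,f \right)} = - \frac{7}{2} + n$
$- \frac{573381}{E{\left(30,U{\left(22 \right)} \right)}} = - \frac{573381}{- \frac{7}{2} + 30} = - \frac{573381}{\frac{53}{2}} = \left(-573381\right) \frac{2}{53} = - \frac{1146762}{53}$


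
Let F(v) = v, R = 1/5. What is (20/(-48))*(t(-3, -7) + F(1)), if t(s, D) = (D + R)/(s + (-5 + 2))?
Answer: -8/9 ≈ -0.88889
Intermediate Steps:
R = 1/5 ≈ 0.20000
t(s, D) = (1/5 + D)/(-3 + s) (t(s, D) = (D + 1/5)/(s + (-5 + 2)) = (1/5 + D)/(s - 3) = (1/5 + D)/(-3 + s))
(20/(-48))*(t(-3, -7) + F(1)) = (20/(-48))*((1/5 - 7)/(-3 - 3) + 1) = (20*(-1/48))*(-34/5/(-6) + 1) = -5*(-1/6*(-34/5) + 1)/12 = -5*(17/15 + 1)/12 = -5/12*32/15 = -8/9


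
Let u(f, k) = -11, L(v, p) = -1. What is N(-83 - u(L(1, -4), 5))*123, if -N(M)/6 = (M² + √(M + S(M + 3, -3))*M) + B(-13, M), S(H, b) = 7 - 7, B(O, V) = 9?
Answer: -3832434 + 318816*I*√2 ≈ -3.8324e+6 + 4.5087e+5*I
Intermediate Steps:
S(H, b) = 0
N(M) = -54 - 6*M² - 6*M^(3/2) (N(M) = -6*((M² + √(M + 0)*M) + 9) = -6*((M² + √M*M) + 9) = -6*((M² + M^(3/2)) + 9) = -6*(9 + M² + M^(3/2)) = -54 - 6*M² - 6*M^(3/2))
N(-83 - u(L(1, -4), 5))*123 = (-54 - 6*(-83 - 1*(-11))² - 6*(-83 - 1*(-11))^(3/2))*123 = (-54 - 6*(-83 + 11)² - 6*(-83 + 11)^(3/2))*123 = (-54 - 6*(-72)² - (-2592)*I*√2)*123 = (-54 - 6*5184 - (-2592)*I*√2)*123 = (-54 - 31104 + 2592*I*√2)*123 = (-31158 + 2592*I*√2)*123 = -3832434 + 318816*I*√2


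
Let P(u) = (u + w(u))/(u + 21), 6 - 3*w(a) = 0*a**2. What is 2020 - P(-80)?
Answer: 119102/59 ≈ 2018.7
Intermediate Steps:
w(a) = 2 (w(a) = 2 - 0*a**2 = 2 - 1/3*0 = 2 + 0 = 2)
P(u) = (2 + u)/(21 + u) (P(u) = (u + 2)/(u + 21) = (2 + u)/(21 + u))
2020 - P(-80) = 2020 - (2 - 80)/(21 - 80) = 2020 - (-78)/(-59) = 2020 - (-1)*(-78)/59 = 2020 - 1*78/59 = 2020 - 78/59 = 119102/59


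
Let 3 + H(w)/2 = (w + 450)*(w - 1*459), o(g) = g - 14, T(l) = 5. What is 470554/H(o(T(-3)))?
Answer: -235277/206391 ≈ -1.1400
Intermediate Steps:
o(g) = -14 + g
H(w) = -6 + 2*(-459 + w)*(450 + w) (H(w) = -6 + 2*((w + 450)*(w - 1*459)) = -6 + 2*((450 + w)*(w - 459)) = -6 + 2*((450 + w)*(-459 + w)) = -6 + 2*((-459 + w)*(450 + w)) = -6 + 2*(-459 + w)*(450 + w))
470554/H(o(T(-3))) = 470554/(-413106 - 18*(-14 + 5) + 2*(-14 + 5)²) = 470554/(-413106 - 18*(-9) + 2*(-9)²) = 470554/(-413106 + 162 + 2*81) = 470554/(-413106 + 162 + 162) = 470554/(-412782) = 470554*(-1/412782) = -235277/206391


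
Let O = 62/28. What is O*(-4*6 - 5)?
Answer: -899/14 ≈ -64.214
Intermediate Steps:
O = 31/14 (O = 62*(1/28) = 31/14 ≈ 2.2143)
O*(-4*6 - 5) = 31*(-4*6 - 5)/14 = 31*(-24 - 5)/14 = (31/14)*(-29) = -899/14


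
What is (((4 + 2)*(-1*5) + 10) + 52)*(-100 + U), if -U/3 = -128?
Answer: 9088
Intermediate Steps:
U = 384 (U = -3*(-128) = 384)
(((4 + 2)*(-1*5) + 10) + 52)*(-100 + U) = (((4 + 2)*(-1*5) + 10) + 52)*(-100 + 384) = ((6*(-5) + 10) + 52)*284 = ((-30 + 10) + 52)*284 = (-20 + 52)*284 = 32*284 = 9088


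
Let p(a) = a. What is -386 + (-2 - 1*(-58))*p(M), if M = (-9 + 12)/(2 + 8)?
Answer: -1846/5 ≈ -369.20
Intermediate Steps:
M = 3/10 ≈ 0.30000
-386 + (-2 - 1*(-58))*p(M) = -386 + (-2 - 1*(-58))*(3/10) = -386 + (-2 + 58)*(3/10) = -386 + 56*(3/10) = -386 + 84/5 = -1846/5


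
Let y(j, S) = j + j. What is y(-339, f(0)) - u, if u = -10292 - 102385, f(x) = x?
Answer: 111999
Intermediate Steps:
y(j, S) = 2*j
u = -112677
y(-339, f(0)) - u = 2*(-339) - 1*(-112677) = -678 + 112677 = 111999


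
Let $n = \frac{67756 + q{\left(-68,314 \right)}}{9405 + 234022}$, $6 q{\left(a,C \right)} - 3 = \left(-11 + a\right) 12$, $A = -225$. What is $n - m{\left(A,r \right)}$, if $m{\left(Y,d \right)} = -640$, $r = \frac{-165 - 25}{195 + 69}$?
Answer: $\frac{311721757}{486854} \approx 640.28$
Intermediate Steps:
$q{\left(a,C \right)} = - \frac{43}{2} + 2 a$ ($q{\left(a,C \right)} = \frac{1}{2} + \frac{\left(-11 + a\right) 12}{6} = \frac{1}{2} + \frac{-132 + 12 a}{6} = \frac{1}{2} + \left(-22 + 2 a\right) = - \frac{43}{2} + 2 a$)
$n = \frac{135197}{486854}$ ($n = \frac{67756 + \left(- \frac{43}{2} + 2 \left(-68\right)\right)}{9405 + 234022} = \frac{67756 - \frac{315}{2}}{243427} = \left(67756 - \frac{315}{2}\right) \frac{1}{243427} = \frac{135197}{2} \cdot \frac{1}{243427} = \frac{135197}{486854} \approx 0.2777$)
$r = - \frac{95}{132}$ ($r = - \frac{190}{264} = \left(-190\right) \frac{1}{264} = - \frac{95}{132} \approx -0.7197$)
$n - m{\left(A,r \right)} = \frac{135197}{486854} - -640 = \frac{135197}{486854} + 640 = \frac{311721757}{486854}$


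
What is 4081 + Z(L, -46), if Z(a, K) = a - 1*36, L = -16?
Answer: 4029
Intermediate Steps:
Z(a, K) = -36 + a (Z(a, K) = a - 36 = -36 + a)
4081 + Z(L, -46) = 4081 + (-36 - 16) = 4081 - 52 = 4029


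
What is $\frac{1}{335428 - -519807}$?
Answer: $\frac{1}{855235} \approx 1.1693 \cdot 10^{-6}$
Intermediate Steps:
$\frac{1}{335428 - -519807} = \frac{1}{335428 + 519807} = \frac{1}{855235}$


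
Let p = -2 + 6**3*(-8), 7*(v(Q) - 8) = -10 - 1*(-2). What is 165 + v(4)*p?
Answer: -81885/7 ≈ -11698.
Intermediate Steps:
v(Q) = 48/7 (v(Q) = 8 + (-10 - 1*(-2))/7 = 8 + (-10 + 2)/7 = 8 + (1/7)*(-8) = 8 - 8/7 = 48/7)
p = -1730 (p = -2 + 216*(-8) = -2 - 1728 = -1730)
165 + v(4)*p = 165 + (48/7)*(-1730) = 165 - 83040/7 = -81885/7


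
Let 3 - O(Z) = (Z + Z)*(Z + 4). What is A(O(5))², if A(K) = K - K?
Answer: 0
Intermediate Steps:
O(Z) = 3 - 2*Z*(4 + Z) (O(Z) = 3 - (Z + Z)*(Z + 4) = 3 - 2*Z*(4 + Z))
A(K) = 0
A(O(5))² = 0² = 0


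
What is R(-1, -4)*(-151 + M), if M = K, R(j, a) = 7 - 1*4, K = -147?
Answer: -894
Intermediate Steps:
R(j, a) = 3 (R(j, a) = 7 - 4 = 3)
M = -147
R(-1, -4)*(-151 + M) = 3*(-151 - 147) = 3*(-298) = -894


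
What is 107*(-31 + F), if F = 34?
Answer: 321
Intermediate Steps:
107*(-31 + F) = 107*(-31 + 34) = 107*3 = 321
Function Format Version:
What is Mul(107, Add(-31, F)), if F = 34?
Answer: 321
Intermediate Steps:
Mul(107, Add(-31, F)) = Mul(107, Add(-31, 34)) = Mul(107, 3) = 321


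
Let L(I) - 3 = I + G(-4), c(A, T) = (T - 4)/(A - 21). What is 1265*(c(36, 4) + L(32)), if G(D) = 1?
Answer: 45540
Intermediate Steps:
c(A, T) = (-4 + T)/(-21 + A)
L(I) = 4 + I (L(I) = 3 + (I + 1) = 3 + (1 + I) = 4 + I)
1265*(c(36, 4) + L(32)) = 1265*((-4 + 4)/(-21 + 36) + (4 + 32)) = 1265*(0/15 + 36) = 1265*((1/15)*0 + 36) = 1265*(0 + 36) = 1265*36 = 45540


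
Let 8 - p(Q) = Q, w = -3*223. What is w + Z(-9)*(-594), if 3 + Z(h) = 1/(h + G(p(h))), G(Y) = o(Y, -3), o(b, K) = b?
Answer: 4155/4 ≈ 1038.8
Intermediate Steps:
w = -669
p(Q) = 8 - Q
G(Y) = Y
Z(h) = -23/8 (Z(h) = -3 + 1/(h + (8 - h)) = -3 + 1/8 = -3 + ⅛ = -23/8)
w + Z(-9)*(-594) = -669 - 23/8*(-594) = -669 + 6831/4 = 4155/4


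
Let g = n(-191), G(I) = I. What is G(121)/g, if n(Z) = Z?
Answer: -121/191 ≈ -0.63351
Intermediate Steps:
g = -191
G(121)/g = 121/(-191) = 121*(-1/191) = -121/191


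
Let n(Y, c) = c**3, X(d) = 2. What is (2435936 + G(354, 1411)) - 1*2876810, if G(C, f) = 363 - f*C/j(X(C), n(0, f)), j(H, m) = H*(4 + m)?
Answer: -1237478891502132/2809189535 ≈ -4.4051e+5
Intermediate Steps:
G(C, f) = 363 - C*f/(8 + 2*f**3) (G(C, f) = 363 - f*C/(2*(4 + f**3)) = 363 - C*f/(8 + 2*f**3))
(2435936 + G(354, 1411)) - 1*2876810 = (2435936 + (2904 + 726*1411**3 - 1*354*1411)/(2*(4 + 1411**3))) - 1*2876810 = (2435936 + (2904 + 726*2809189531 - 499494)/(2*(4 + 2809189531))) - 2876810 = (2435936 + (1/2)*(2904 + 2039471599506 - 499494)/2809189535) - 2876810 = (2435936 + (1/2)*(1/2809189535)*2039471102916) - 2876810 = (2435936 + 1019735551458/2809189535) - 2876810 = 6844025654681218/2809189535 - 2876810 = -1237478891502132/2809189535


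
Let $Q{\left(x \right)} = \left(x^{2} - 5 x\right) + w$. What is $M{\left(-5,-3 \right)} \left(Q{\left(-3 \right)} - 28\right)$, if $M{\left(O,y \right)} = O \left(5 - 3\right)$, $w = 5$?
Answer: $-10$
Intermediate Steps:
$Q{\left(x \right)} = 5 + x^{2} - 5 x$ ($Q{\left(x \right)} = \left(x^{2} - 5 x\right) + 5 = 5 + x^{2} - 5 x$)
$M{\left(O,y \right)} = 2 O$ ($M{\left(O,y \right)} = O 2 = 2 O$)
$M{\left(-5,-3 \right)} \left(Q{\left(-3 \right)} - 28\right) = 2 \left(-5\right) \left(\left(5 + \left(-3\right)^{2} - -15\right) - 28\right) = - 10 \left(\left(5 + 9 + 15\right) - 28\right) = - 10 \left(29 - 28\right) = \left(-10\right) 1 = -10$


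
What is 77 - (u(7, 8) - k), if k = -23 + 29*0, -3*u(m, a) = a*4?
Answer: 194/3 ≈ 64.667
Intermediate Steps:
u(m, a) = -4*a/3 (u(m, a) = -a*4/3 = -4*a/3)
k = -23 (k = -23 + 0 = -23)
77 - (u(7, 8) - k) = 77 - (-4/3*8 - 1*(-23)) = 77 - (-32/3 + 23) = 77 - 1*37/3 = 77 - 37/3 = 194/3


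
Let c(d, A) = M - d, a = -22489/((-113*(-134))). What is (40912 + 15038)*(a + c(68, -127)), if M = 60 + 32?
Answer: 9537209025/7571 ≈ 1.2597e+6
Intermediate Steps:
M = 92
a = -22489/15142 ≈ -1.4852
c(d, A) = 92 - d
(40912 + 15038)*(a + c(68, -127)) = (40912 + 15038)*(-22489/15142 + (92 - 1*68)) = 55950*(-22489/15142 + (92 - 68)) = 55950*(-22489/15142 + 24) = 55950*(340919/15142) = 9537209025/7571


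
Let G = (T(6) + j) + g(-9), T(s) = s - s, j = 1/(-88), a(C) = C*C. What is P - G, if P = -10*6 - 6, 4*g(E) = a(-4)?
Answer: -6159/88 ≈ -69.989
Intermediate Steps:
a(C) = C**2
g(E) = 4 (g(E) = (1/4)*(-4)**2 = (1/4)*16 = 4)
P = -66 (P = -60 - 6 = -66)
j = -1/88 ≈ -0.011364
T(s) = 0
G = 351/88 (G = (0 - 1/88) + 4 = -1/88 + 4 = 351/88 ≈ 3.9886)
P - G = -66 - 1*351/88 = -66 - 351/88 = -6159/88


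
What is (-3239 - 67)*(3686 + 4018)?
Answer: -25469424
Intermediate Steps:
(-3239 - 67)*(3686 + 4018) = -3306*7704 = -25469424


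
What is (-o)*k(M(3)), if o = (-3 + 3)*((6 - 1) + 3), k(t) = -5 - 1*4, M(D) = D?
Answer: 0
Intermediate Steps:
k(t) = -9 (k(t) = -5 - 4 = -9)
o = 0 (o = 0*(5 + 3) = 0*8 = 0)
(-o)*k(M(3)) = -1*0*(-9) = 0*(-9) = 0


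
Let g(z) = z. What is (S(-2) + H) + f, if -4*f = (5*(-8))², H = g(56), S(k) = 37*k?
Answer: -418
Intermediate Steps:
H = 56
f = -400 (f = -(5*(-8))²/4 = -¼*(-40)² = -¼*1600 = -400)
(S(-2) + H) + f = (37*(-2) + 56) - 400 = (-74 + 56) - 400 = -18 - 400 = -418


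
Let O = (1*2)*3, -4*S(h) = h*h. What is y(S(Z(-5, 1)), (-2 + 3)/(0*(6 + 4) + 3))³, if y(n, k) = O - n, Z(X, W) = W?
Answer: 15625/64 ≈ 244.14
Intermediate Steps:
S(h) = -h²/4 (S(h) = -h*h/4 = -h²/4)
O = 6 (O = 2*3 = 6)
y(n, k) = 6 - n
y(S(Z(-5, 1)), (-2 + 3)/(0*(6 + 4) + 3))³ = (6 - (-1)*1²/4)³ = (6 - (-1)/4)³ = (6 - 1*(-¼))³ = (6 + ¼)³ = (25/4)³ = 15625/64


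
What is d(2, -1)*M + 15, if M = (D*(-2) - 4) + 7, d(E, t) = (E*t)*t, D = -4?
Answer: 37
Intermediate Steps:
d(E, t) = E*t²
M = 11 (M = (-4*(-2) - 4) + 7 = (8 - 4) + 7 = 4 + 7 = 11)
d(2, -1)*M + 15 = (2*(-1)²)*11 + 15 = (2*1)*11 + 15 = 2*11 + 15 = 22 + 15 = 37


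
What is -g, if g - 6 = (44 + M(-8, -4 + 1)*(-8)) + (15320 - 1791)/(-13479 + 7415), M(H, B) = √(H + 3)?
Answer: -289671/6064 + 8*I*√5 ≈ -47.769 + 17.889*I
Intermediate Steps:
M(H, B) = √(3 + H)
g = 289671/6064 - 8*I*√5 (g = 6 + ((44 + √(3 - 8)*(-8)) + (15320 - 1791)/(-13479 + 7415)) = 6 + ((44 + √(-5)*(-8)) + 13529/(-6064)) = 6 + ((44 + (I*√5)*(-8)) + 13529*(-1/6064)) = 6 + ((44 - 8*I*√5) - 13529/6064) = 6 + (253287/6064 - 8*I*√5) = 289671/6064 - 8*I*√5 ≈ 47.769 - 17.889*I)
-g = -(289671/6064 - 8*I*√5) = -289671/6064 + 8*I*√5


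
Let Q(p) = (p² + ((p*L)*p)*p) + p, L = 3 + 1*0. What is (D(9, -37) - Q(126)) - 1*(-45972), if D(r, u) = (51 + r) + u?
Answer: -5971135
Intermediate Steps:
L = 3 (L = 3 + 0 = 3)
D(r, u) = 51 + r + u
Q(p) = p + p² + 3*p³ (Q(p) = (p² + ((p*3)*p)*p) + p = (p² + ((3*p)*p)*p) + p = (p² + (3*p²)*p) + p = (p² + 3*p³) + p = p + p² + 3*p³)
(D(9, -37) - Q(126)) - 1*(-45972) = ((51 + 9 - 37) - 126*(1 + 126 + 3*126²)) - 1*(-45972) = (23 - 126*(1 + 126 + 3*15876)) + 45972 = (23 - 126*(1 + 126 + 47628)) + 45972 = (23 - 126*47755) + 45972 = (23 - 1*6017130) + 45972 = (23 - 6017130) + 45972 = -6017107 + 45972 = -5971135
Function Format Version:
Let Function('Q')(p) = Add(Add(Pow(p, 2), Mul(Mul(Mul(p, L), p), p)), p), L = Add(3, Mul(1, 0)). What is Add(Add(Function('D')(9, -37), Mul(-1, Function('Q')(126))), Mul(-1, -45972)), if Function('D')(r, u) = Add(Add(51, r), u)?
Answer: -5971135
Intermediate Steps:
L = 3 (L = Add(3, 0) = 3)
Function('D')(r, u) = Add(51, r, u)
Function('Q')(p) = Add(p, Pow(p, 2), Mul(3, Pow(p, 3))) (Function('Q')(p) = Add(Add(Pow(p, 2), Mul(Mul(Mul(p, 3), p), p)), p) = Add(Add(Pow(p, 2), Mul(Mul(Mul(3, p), p), p)), p) = Add(Add(Pow(p, 2), Mul(Mul(3, Pow(p, 2)), p)), p) = Add(Add(Pow(p, 2), Mul(3, Pow(p, 3))), p) = Add(p, Pow(p, 2), Mul(3, Pow(p, 3))))
Add(Add(Function('D')(9, -37), Mul(-1, Function('Q')(126))), Mul(-1, -45972)) = Add(Add(Add(51, 9, -37), Mul(-1, Mul(126, Add(1, 126, Mul(3, Pow(126, 2)))))), Mul(-1, -45972)) = Add(Add(23, Mul(-1, Mul(126, Add(1, 126, Mul(3, 15876))))), 45972) = Add(Add(23, Mul(-1, Mul(126, Add(1, 126, 47628)))), 45972) = Add(Add(23, Mul(-1, Mul(126, 47755))), 45972) = Add(Add(23, Mul(-1, 6017130)), 45972) = Add(Add(23, -6017130), 45972) = Add(-6017107, 45972) = -5971135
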